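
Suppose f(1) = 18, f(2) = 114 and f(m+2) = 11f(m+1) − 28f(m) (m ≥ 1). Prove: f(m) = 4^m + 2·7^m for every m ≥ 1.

Base cases: f(1) = 18 and 4^1 + 2·7^1 = 18; f(2) = 114 and 4^2 + 2·7^2 = 114.
Assume f(j) = 4^j + 2·7^j for all 1 ≤ j ≤ r, where r ≥ 2.
Then f(r+1) = 11f(r) − 28f(r−1) = 11·(4^r + 2·7^r) − 28·(4^{r−1} + 2·7^{r−1}) = (11·4 − 28)4^{r−1} + 2·(11·7 − 28)7^{r−1} = 16·4^{r−1} + 98·7^{r−1} = 4^{r+1} + 2·7^{r+1}.
So the formula holds for r+1, and by strong induction f(m) = 4^m + 2·7^m for all m ≥ 1.

f(m) = 4^m + 2·7^m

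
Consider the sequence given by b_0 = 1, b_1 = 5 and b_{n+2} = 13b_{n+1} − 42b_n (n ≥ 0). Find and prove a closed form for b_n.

Claim: b_n = 2·6^n − 7^n.

Base cases: b_0 = 1 and 2·6^0 − 7^0 = 1; b_1 = 5 and 2·6^1 − 7^1 = 5.
Assume b_j = 2·6^j − 7^j for all 0 ≤ j ≤ r, where r ≥ 1.
Then b_{r+1} = 13b_r − 42b_{r−1} = 13·(2·6^r − 7^r) − 42·(2·6^{r−1} − 7^{r−1}) = 2·(13·6 − 42)6^{r−1} − (13·7 − 42)7^{r−1} = 72·6^{r−1} − 49·7^{r−1} = 2·6^{r+1} − 7^{r+1}.
Hence b_n = 2·6^n − 7^n for every n ≥ 0, by strong induction.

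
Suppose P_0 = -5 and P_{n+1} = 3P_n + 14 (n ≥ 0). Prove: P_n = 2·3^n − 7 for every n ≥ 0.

Base case: P_0 = -5, and 2·3^0 − 7 = 2 − 7 = -5.
Assume P_r = 2·3^r − 7 for some r ≥ 0.
Then P_{r+1} = 3P_r + 14 = 3·(2·3^r − 7) + 14 = 6·3^r − 21 + 14 = 2·3^{r+1} − 7.
This completes the inductive step, so P_n = 2·3^n − 7 for all n ≥ 0.

P_n = 2·3^n − 7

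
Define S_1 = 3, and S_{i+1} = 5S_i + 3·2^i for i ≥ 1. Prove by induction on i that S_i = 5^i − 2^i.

Base case: S_1 = 3, and 5^1 − 2^1 = 5 − 2 = 3.
Assume S_m = 5^m − 2^m for some m ≥ 1.
Then S_{m+1} = 5S_m + 3·2^m = 5·(5^m − 2^m) + 3·2^m = 5^{m+1} − 5·2^m + 3·2^m = 5^{m+1} − 2·2^m = 5^{m+1} − 2^{m+1}.
By induction, S_i = 5^i − 2^i for all i ≥ 1.

S_i = 5^i − 2^i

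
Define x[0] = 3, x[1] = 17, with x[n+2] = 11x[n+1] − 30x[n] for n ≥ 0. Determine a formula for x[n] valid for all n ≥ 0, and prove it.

Claim: x[n] = 5^n + 2·6^n.

Base cases: x[0] = 3 and 5^0 + 2·6^0 = 3; x[1] = 17 and 5^1 + 2·6^1 = 17.
Assume x[j] = 5^j + 2·6^j for all 0 ≤ j ≤ r, where r ≥ 1.
Then x[r+1] = 11x[r] − 30x[r−1] = 11·(5^r + 2·6^r) − 30·(5^{r−1} + 2·6^{r−1}) = (11·5 − 30)5^{r−1} + 2·(11·6 − 30)6^{r−1} = 25·5^{r−1} + 72·6^{r−1} = 5^{r+1} + 2·6^{r+1}.
Hence x[n] = 5^n + 2·6^n for every n ≥ 0, by strong induction.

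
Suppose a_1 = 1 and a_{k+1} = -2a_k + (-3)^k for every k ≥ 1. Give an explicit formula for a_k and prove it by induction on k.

Claim: a_k = (-2)^k − (-3)^k.

Base case: a_1 = 1, and (-2)^1 − (-3)^1 = -2 + 3 = 1.
Assume a_j = (-2)^j − (-3)^j for some j ≥ 1.
Then a_{j+1} = -2a_j + (-3)^j = -2·((-2)^j − (-3)^j) + (-3)^j = (-2)^{j+1} + 2·(-3)^j + (-3)^j = (-2)^{j+1} + 3·(-3)^j = (-2)^{j+1} − (-3)^{j+1}.
This completes the inductive step, so a_k = (-2)^k − (-3)^k for all k ≥ 1.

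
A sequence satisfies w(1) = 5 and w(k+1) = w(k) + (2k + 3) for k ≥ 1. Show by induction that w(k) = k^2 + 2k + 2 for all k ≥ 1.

Base case: w(1) = 5, and 1^2 + 2·1 + 2 = 5.
Assume w(m) = m^2 + 2m + 2.
Then w(m+1) = w(m) + (2m + 3) = (m^2 + 2m + 2) + (2m + 3) = m^2 + 4m + 5,
and (m+1)^2 + 2·(m+1) + 2 = m^2 + 4m + 5.
Hence w(k) = k^2 + 2k + 2 for every k ≥ 1, by induction.

w(k) = k^2 + 2k + 2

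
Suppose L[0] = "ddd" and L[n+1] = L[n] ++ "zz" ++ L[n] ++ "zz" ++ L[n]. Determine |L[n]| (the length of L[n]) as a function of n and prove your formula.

Claim: |L[n]| = 5·3^n − 2.

Base case: |L[0]| = 3, and 5·3^0 − 2 = 3.
Assume |L[r]| = 5·3^r − 2.
Then |L[r+1]| = 3|L[r]| + 4 = 3(5·3^r − 2) + 4 = 5·3^{r+1} − 6 + 4 = 5·3^{r+1} − 2.
This completes the inductive step, so |L[n]| = 5·3^n − 2 for all n ≥ 0.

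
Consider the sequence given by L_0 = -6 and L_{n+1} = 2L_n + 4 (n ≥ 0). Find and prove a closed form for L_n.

Claim: L_n = -2^{n+1} − 4.

Base case: L_0 = -6, and -2^{0+1} − 4 = -2 − 4 = -6.
Assume L_r = -2^{r+1} − 4 for some r ≥ 0.
Then L_{r+1} = 2L_r + 4 = 2·(-2^{r+1} − 4) + 4 = -2^{r+2} − 8 + 4 = -2^{r+2} − 4.
Hence L_n = -2^{n+1} − 4 for every n ≥ 0, by induction.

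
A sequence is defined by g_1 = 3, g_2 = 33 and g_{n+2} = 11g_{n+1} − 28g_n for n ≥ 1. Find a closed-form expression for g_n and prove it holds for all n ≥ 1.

Claim: g_n = -4^n + 7^n.

Base cases: g_1 = 3 and -4^1 + 7^1 = 3; g_2 = 33 and -4^2 + 7^2 = 33.
Assume g_j = -4^j + 7^j for all 1 ≤ j ≤ k, where k ≥ 2.
Then g_{k+1} = 11g_k − 28g_{k−1} = 11·(-4^k + 7^k) − 28·(-4^{k−1} + 7^{k−1}) = -(11·4 − 28)4^{k−1} + (11·7 − 28)7^{k−1} = -16·4^{k−1} + 49·7^{k−1} = -4^{k+1} + 7^{k+1}.
So the formula holds for k+1, and by strong induction g_n = -4^n + 7^n for all n ≥ 1.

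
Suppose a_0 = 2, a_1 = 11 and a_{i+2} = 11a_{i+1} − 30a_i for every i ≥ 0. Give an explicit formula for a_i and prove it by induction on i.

Claim: a_i = 6^i + 5^i.

Base cases: a_0 = 2 and 6^0 + 5^0 = 2; a_1 = 11 and 6^1 + 5^1 = 11.
Assume a_j = 6^j + 5^j for all 0 ≤ j ≤ k, where k ≥ 1.
Then a_{k+1} = 11a_k − 30a_{k−1} = 11·(6^k + 5^k) − 30·(6^{k−1} + 5^{k−1}) = (11·6 − 30)6^{k−1} + (11·5 − 30)5^{k−1} = 36·6^{k−1} + 25·5^{k−1} = 6^{k+1} + 5^{k+1}.
So the formula holds for k+1, and by strong induction a_i = 6^i + 5^i for all i ≥ 0.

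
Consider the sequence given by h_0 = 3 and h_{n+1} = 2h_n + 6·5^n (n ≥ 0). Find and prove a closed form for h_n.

Claim: h_n = 2^n + 2·5^n.

Base case: h_0 = 3, and 2^0 + 2·5^0 = 1 + 2 = 3.
Assume h_m = 2^m + 2·5^m for some m ≥ 0.
Then h_{m+1} = 2h_m + 6·5^m = 2·(2^m + 2·5^m) + 6·5^m = 2^{m+1} + 4·5^m + 6·5^m = 2^{m+1} + 10·5^m = 2^{m+1} + 2·5^{m+1}.
So the formula holds for m+1, and by induction h_n = 2^n + 2·5^n for all n ≥ 0.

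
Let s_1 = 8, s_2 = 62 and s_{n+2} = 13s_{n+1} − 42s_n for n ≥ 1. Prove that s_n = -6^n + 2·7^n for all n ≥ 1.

Base cases: s_1 = 8 and -6^1 + 2·7^1 = 8; s_2 = 62 and -6^2 + 2·7^2 = 62.
Assume s_j = -6^j + 2·7^j for all 1 ≤ j ≤ m, where m ≥ 2.
Then s_{m+1} = 13s_m − 42s_{m−1} = 13·(-6^m + 2·7^m) − 42·(-6^{m−1} + 2·7^{m−1}) = -(13·6 − 42)6^{m−1} + 2·(13·7 − 42)7^{m−1} = -36·6^{m−1} + 98·7^{m−1} = -6^{m+1} + 2·7^{m+1}.
This completes the inductive step, so s_n = -6^n + 2·7^n for all n ≥ 1.

s_n = -6^n + 2·7^n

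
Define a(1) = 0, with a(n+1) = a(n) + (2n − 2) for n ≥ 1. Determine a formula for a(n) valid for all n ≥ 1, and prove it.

Claim: a(n) = n^2 − 3n + 2.

Base case: a(1) = 0, and 1^2 − 3·1 + 2 = 0.
Assume a(m) = m^2 − 3m + 2.
Then a(m+1) = a(m) + (2m − 2) = (m^2 − 3m + 2) + (2m − 2) = m^2 − m,
and (m+1)^2 − 3·(m+1) + 2 = m^2 − m.
Hence a(n) = n^2 − 3n + 2 for every n ≥ 1, by induction.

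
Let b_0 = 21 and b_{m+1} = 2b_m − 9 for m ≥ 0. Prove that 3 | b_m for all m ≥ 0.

Base case: b_0 = 21 = 3·7, so 3 | b_0.
Assume 3 | b_k, so b_k = 3t for some integer t.
Then b_{k+1} = 2b_k − 9 = 2·(3t) − 9 = 3(2t − 3), so 3 | b_{k+1}.
This completes the inductive step, so 3 | b_m for all m ≥ 0.

3 | b_m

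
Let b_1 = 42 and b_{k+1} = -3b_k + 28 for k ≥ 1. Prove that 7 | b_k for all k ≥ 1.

Base case: b_1 = 42 = 7·6, so 7 | b_1.
Assume 7 | b_m, so b_m = 7t for some integer t.
Then b_{m+1} = -3b_m + 28 = -3·(7t) + 28 = 7(-3t + 4), so 7 | b_{m+1}.
Hence 7 | b_k for every k ≥ 1, by induction.

7 | b_k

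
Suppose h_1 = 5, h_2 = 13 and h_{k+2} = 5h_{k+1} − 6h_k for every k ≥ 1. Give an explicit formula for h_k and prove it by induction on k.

Claim: h_k = 3^k + 2^k.

Base cases: h_1 = 5 and 3^1 + 2^1 = 5; h_2 = 13 and 3^2 + 2^2 = 13.
Assume h_j = 3^j + 2^j for all 1 ≤ j ≤ m, where m ≥ 2.
Then h_{m+1} = 5h_m − 6h_{m−1} = 5·(3^m + 2^m) − 6·(3^{m−1} + 2^{m−1}) = (5·3 − 6)3^{m−1} + (5·2 − 6)2^{m−1} = 9·3^{m−1} + 4·2^{m−1} = 3^{m+1} + 2^{m+1}.
By strong induction, h_k = 3^k + 2^k for all k ≥ 1.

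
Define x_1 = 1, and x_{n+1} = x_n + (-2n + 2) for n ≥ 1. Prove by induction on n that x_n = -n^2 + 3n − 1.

Base case: x_1 = 1, and -1^2 + 3·1 − 1 = 1.
Assume x_j = -j^2 + 3j − 1.
Then x_{j+1} = x_j + (-2j + 2) = (-j^2 + 3j − 1) + (-2j + 2) = -j^2 + j + 1,
and -(j+1)^2 + 3·(j+1) − 1 = -j^2 + j + 1.
This completes the inductive step, so x_n = -n^2 + 3n − 1 for all n ≥ 1.

x_n = -n^2 + 3n − 1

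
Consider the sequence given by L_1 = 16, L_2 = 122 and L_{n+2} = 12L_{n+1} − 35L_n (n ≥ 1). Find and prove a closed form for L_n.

Claim: L_n = 3·7^n − 5^n.

Base cases: L_1 = 16 and 3·7^1 − 5^1 = 16; L_2 = 122 and 3·7^2 − 5^2 = 122.
Assume L_j = 3·7^j − 5^j for all 1 ≤ j ≤ r, where r ≥ 2.
Then L_{r+1} = 12L_r − 35L_{r−1} = 12·(3·7^r − 5^r) − 35·(3·7^{r−1} − 5^{r−1}) = 3·(12·7 − 35)7^{r−1} − (12·5 − 35)5^{r−1} = 147·7^{r−1} − 25·5^{r−1} = 3·7^{r+1} − 5^{r+1}.
So the formula holds for r+1, and by strong induction L_n = 3·7^n − 5^n for all n ≥ 1.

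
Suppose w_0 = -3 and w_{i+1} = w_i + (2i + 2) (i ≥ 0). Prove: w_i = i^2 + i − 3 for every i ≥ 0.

Base case: w_0 = -3, and 0^2 + 0 − 3 = -3.
Assume w_k = k^2 + k − 3.
Then w_{k+1} = w_k + (2k + 2) = (k^2 + k − 3) + (2k + 2) = k^2 + 3k − 1,
and (k+1)^2 + (k+1) − 3 = k^2 + 3k − 1.
By induction, w_i = i^2 + i − 3 for all i ≥ 0.

w_i = i^2 + i − 3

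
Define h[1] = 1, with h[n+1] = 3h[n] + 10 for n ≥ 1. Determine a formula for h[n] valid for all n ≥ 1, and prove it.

Claim: h[n] = 2·3^n − 5.

Base case: h[1] = 1, and 2·3^1 − 5 = 6 − 5 = 1.
Assume h[j] = 2·3^j − 5 for some j ≥ 1.
Then h[j+1] = 3h[j] + 10 = 3·(2·3^j − 5) + 10 = 6·3^j − 15 + 10 = 2·3^{j+1} − 5.
Hence h[n] = 2·3^n − 5 for every n ≥ 1, by induction.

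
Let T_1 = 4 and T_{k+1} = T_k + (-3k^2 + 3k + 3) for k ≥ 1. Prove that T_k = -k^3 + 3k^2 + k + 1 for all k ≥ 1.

Base case: T_1 = 4, and -1^3 + 3·1^2 + 1 + 1 = 4.
Assume T_r = -r^3 + 3r^2 + r + 1.
Then T_{r+1} = T_r + (-3r^2 + 3r + 3) = (-r^3 + 3r^2 + r + 1) + (-3r^2 + 3r + 3) = -r^3 + 4r + 4,
and -(r+1)^3 + 3·(r+1)^2 + (r+1) + 1 = -r^3 + 4r + 4.
This completes the inductive step, so T_k = -k^3 + 3k^2 + k + 1 for all k ≥ 1.

T_k = -k^3 + 3k^2 + k + 1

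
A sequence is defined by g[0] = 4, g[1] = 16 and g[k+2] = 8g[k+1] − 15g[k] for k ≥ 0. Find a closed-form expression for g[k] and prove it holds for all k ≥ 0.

Claim: g[k] = 2·5^k + 2·3^k.

Base cases: g[0] = 4 and 2·5^0 + 2·3^0 = 4; g[1] = 16 and 2·5^1 + 2·3^1 = 16.
Assume g[i] = 2·5^i + 2·3^i for all 0 ≤ i ≤ j, where j ≥ 1.
Then g[j+1] = 8g[j] − 15g[j−1] = 8·(2·5^j + 2·3^j) − 15·(2·5^{j−1} + 2·3^{j−1}) = 2·(8·5 − 15)5^{j−1} + 2·(8·3 − 15)3^{j−1} = 50·5^{j−1} + 18·3^{j−1} = 2·5^{j+1} + 2·3^{j+1}.
Hence g[k] = 2·5^k + 2·3^k for every k ≥ 0, by strong induction.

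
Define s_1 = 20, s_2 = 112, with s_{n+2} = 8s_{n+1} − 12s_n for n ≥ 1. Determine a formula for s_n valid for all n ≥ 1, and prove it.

Claim: s_n = 3·6^n + 2^n.

Base cases: s_1 = 20 and 3·6^1 + 2^1 = 20; s_2 = 112 and 3·6^2 + 2^2 = 112.
Assume s_j = 3·6^j + 2^j for all 1 ≤ j ≤ r, where r ≥ 2.
Then s_{r+1} = 8s_r − 12s_{r−1} = 8·(3·6^r + 2^r) − 12·(3·6^{r−1} + 2^{r−1}) = 3·(8·6 − 12)6^{r−1} + (8·2 − 12)2^{r−1} = 108·6^{r−1} + 4·2^{r−1} = 3·6^{r+1} + 2^{r+1}.
Hence s_n = 3·6^n + 2^n for every n ≥ 1, by strong induction.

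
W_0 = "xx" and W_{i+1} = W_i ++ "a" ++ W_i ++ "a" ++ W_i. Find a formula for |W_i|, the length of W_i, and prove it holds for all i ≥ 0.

Claim: |W_i| = 3^{i+1} − 1.

Base case: |W_0| = 2, and 3^{0+1} − 1 = 2.
Assume |W_j| = 3^{j+1} − 1.
Then |W_{j+1}| = 3|W_j| + 2 = 3(3^{j+1} − 1) + 2 = 3^{j+2} − 3 + 2 = 3^{j+2} − 1.
This completes the inductive step, so |W_i| = 3^{i+1} − 1 for all i ≥ 0.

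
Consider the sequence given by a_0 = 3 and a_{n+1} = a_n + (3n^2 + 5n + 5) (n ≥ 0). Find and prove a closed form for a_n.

Claim: a_n = n^3 + n^2 + 3n + 3.

Base case: a_0 = 3, and 0^3 + 0^2 + 3·0 + 3 = 3.
Assume a_m = m^3 + m^2 + 3m + 3.
Then a_{m+1} = a_m + (3m^2 + 5m + 5) = (m^3 + m^2 + 3m + 3) + (3m^2 + 5m + 5) = m^3 + 4m^2 + 8m + 8,
and (m+1)^3 + (m+1)^2 + 3·(m+1) + 3 = m^3 + 4m^2 + 8m + 8.
This completes the inductive step, so a_n = n^3 + n^2 + 3n + 3 for all n ≥ 0.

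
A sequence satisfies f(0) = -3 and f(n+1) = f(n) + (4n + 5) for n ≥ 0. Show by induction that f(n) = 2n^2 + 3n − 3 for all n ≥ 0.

Base case: f(0) = -3, and 2·0^2 + 3·0 − 3 = -3.
Assume f(k) = 2k^2 + 3k − 3.
Then f(k+1) = f(k) + (4k + 5) = (2k^2 + 3k − 3) + (4k + 5) = 2k^2 + 7k + 2,
and 2·(k+1)^2 + 3·(k+1) − 3 = 2k^2 + 7k + 2.
By induction, f(n) = 2n^2 + 3n − 3 for all n ≥ 0.

f(n) = 2n^2 + 3n − 3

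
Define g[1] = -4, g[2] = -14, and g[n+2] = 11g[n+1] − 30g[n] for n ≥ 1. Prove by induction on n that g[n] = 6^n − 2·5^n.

Base cases: g[1] = -4 and 6^1 − 2·5^1 = -4; g[2] = -14 and 6^2 − 2·5^2 = -14.
Assume g[j] = 6^j − 2·5^j for all 1 ≤ j ≤ r, where r ≥ 2.
Then g[r+1] = 11g[r] − 30g[r−1] = 11·(6^r − 2·5^r) − 30·(6^{r−1} − 2·5^{r−1}) = (11·6 − 30)6^{r−1} − 2·(11·5 − 30)5^{r−1} = 36·6^{r−1} − 50·5^{r−1} = 6^{r+1} − 2·5^{r+1}.
By strong induction, g[n] = 6^n − 2·5^n for all n ≥ 1.

g[n] = 6^n − 2·5^n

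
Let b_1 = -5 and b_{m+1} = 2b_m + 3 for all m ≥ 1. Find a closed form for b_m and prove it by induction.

Claim: b_m = -2^m − 3.

Base case: b_1 = -5, and -2^1 − 3 = -2 − 3 = -5.
Assume b_r = -2^r − 3 for some r ≥ 1.
Then b_{r+1} = 2b_r + 3 = 2·(-2^r − 3) + 3 = -2^{r+1} − 6 + 3 = -2^{r+1} − 3.
Hence b_m = -2^m − 3 for every m ≥ 1, by induction.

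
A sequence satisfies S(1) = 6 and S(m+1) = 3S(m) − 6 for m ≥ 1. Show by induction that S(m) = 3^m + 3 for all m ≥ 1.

Base case: S(1) = 6, and 3^1 + 3 = 3 + 3 = 6.
Assume S(k) = 3^k + 3 for some k ≥ 1.
Then S(k+1) = 3S(k) − 6 = 3·(3^k + 3) − 6 = 3^{k+1} + 9 − 6 = 3^{k+1} + 3.
This completes the inductive step, so S(m) = 3^m + 3 for all m ≥ 1.

S(m) = 3^m + 3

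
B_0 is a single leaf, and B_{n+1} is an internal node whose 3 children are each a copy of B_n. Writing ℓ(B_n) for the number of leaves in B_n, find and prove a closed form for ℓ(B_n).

Claim: ℓ(B_n) = 3^n.

Base case: ℓ(B_0) = 1, and 3^0 = 1.
Assume ℓ(B_k) = 3^k.
Then ℓ(B_{k+1}) = 3·ℓ(B_k) = 3·3^k = 3^{k+1}.
Hence ℓ(B_n) = 3^n for every n ≥ 0, by induction.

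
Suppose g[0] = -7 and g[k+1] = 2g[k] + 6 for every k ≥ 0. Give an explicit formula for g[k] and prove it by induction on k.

Claim: g[k] = -2^k − 6.

Base case: g[0] = -7, and -2^0 − 6 = -1 − 6 = -7.
Assume g[m] = -2^m − 6 for some m ≥ 0.
Then g[m+1] = 2g[m] + 6 = 2·(-2^m − 6) + 6 = -2^{m+1} − 12 + 6 = -2^{m+1} − 6.
This completes the inductive step, so g[k] = -2^k − 6 for all k ≥ 0.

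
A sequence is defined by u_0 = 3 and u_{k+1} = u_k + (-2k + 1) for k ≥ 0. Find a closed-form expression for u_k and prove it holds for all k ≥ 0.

Claim: u_k = -k^2 + 2k + 3.

Base case: u_0 = 3, and -0^2 + 2·0 + 3 = 3.
Assume u_m = -m^2 + 2m + 3.
Then u_{m+1} = u_m + (-2m + 1) = (-m^2 + 2m + 3) + (-2m + 1) = -m^2 + 4,
and -(m+1)^2 + 2·(m+1) + 3 = -m^2 + 4.
This completes the inductive step, so u_k = -k^2 + 2k + 3 for all k ≥ 0.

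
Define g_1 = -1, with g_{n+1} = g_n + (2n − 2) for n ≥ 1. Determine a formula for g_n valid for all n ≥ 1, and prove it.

Claim: g_n = n^2 − 3n + 1.

Base case: g_1 = -1, and 1^2 − 3·1 + 1 = -1.
Assume g_r = r^2 − 3r + 1.
Then g_{r+1} = g_r + (2r − 2) = (r^2 − 3r + 1) + (2r − 2) = r^2 − r − 1,
and (r+1)^2 − 3·(r+1) + 1 = r^2 − r − 1.
This completes the inductive step, so g_n = n^2 − 3n + 1 for all n ≥ 1.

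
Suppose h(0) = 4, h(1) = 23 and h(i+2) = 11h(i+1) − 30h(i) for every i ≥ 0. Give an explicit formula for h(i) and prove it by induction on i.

Claim: h(i) = 3·6^i + 5^i.

Base cases: h(0) = 4 and 3·6^0 + 5^0 = 4; h(1) = 23 and 3·6^1 + 5^1 = 23.
Assume h(j) = 3·6^j + 5^j for all 0 ≤ j ≤ k, where k ≥ 1.
Then h(k+1) = 11h(k) − 30h(k−1) = 11·(3·6^k + 5^k) − 30·(3·6^{k−1} + 5^{k−1}) = 3·(11·6 − 30)6^{k−1} + (11·5 − 30)5^{k−1} = 108·6^{k−1} + 25·5^{k−1} = 3·6^{k+1} + 5^{k+1}.
Hence h(i) = 3·6^i + 5^i for every i ≥ 0, by strong induction.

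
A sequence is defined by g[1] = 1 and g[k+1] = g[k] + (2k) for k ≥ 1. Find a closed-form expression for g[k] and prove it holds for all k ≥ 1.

Claim: g[k] = k^2 − k + 1.

Base case: g[1] = 1, and 1^2 − 1 + 1 = 1.
Assume g[j] = j^2 − j + 1.
Then g[j+1] = g[j] + (2j) = (j^2 − j + 1) + (2j) = j^2 + j + 1,
and (j+1)^2 − (j+1) + 1 = j^2 + j + 1.
Hence g[k] = k^2 − k + 1 for every k ≥ 1, by induction.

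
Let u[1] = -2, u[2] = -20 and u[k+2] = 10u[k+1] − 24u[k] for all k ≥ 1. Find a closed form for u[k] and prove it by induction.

Claim: u[k] = -6^k + 4^k.

Base cases: u[1] = -2 and -6^1 + 4^1 = -2; u[2] = -20 and -6^2 + 4^2 = -20.
Assume u[i] = -6^i + 4^i for all 1 ≤ i ≤ j, where j ≥ 2.
Then u[j+1] = 10u[j] − 24u[j−1] = 10·(-6^j + 4^j) − 24·(-6^{j−1} + 4^{j−1}) = -(10·6 − 24)6^{j−1} + (10·4 − 24)4^{j−1} = -36·6^{j−1} + 16·4^{j−1} = -6^{j+1} + 4^{j+1}.
Hence u[k] = -6^k + 4^k for every k ≥ 1, by strong induction.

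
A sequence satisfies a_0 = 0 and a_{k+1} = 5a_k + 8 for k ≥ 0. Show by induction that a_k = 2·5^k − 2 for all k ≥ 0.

Base case: a_0 = 0, and 2·5^0 − 2 = 2 − 2 = 0.
Assume a_r = 2·5^r − 2 for some r ≥ 0.
Then a_{r+1} = 5a_r + 8 = 5·(2·5^r − 2) + 8 = 10·5^r − 10 + 8 = 2·5^{r+1} − 2.
This completes the inductive step, so a_k = 2·5^k − 2 for all k ≥ 0.

a_k = 2·5^k − 2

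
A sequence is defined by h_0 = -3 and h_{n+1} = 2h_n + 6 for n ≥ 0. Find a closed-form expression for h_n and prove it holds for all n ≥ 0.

Claim: h_n = 3·2^n − 6.

Base case: h_0 = -3, and 3·2^0 − 6 = 3 − 6 = -3.
Assume h_m = 3·2^m − 6 for some m ≥ 0.
Then h_{m+1} = 2h_m + 6 = 2·(3·2^m − 6) + 6 = 6·2^m − 12 + 6 = 3·2^{m+1} − 6.
So the formula holds for m+1, and by induction h_n = 3·2^n − 6 for all n ≥ 0.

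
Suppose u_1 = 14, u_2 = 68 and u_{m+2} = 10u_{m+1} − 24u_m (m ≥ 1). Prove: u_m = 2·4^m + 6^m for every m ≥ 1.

Base cases: u_1 = 14 and 2·4^1 + 6^1 = 14; u_2 = 68 and 2·4^2 + 6^2 = 68.
Assume u_j = 2·4^j + 6^j for all 1 ≤ j ≤ k, where k ≥ 2.
Then u_{k+1} = 10u_k − 24u_{k−1} = 10·(2·4^k + 6^k) − 24·(2·4^{k−1} + 6^{k−1}) = 2·(10·4 − 24)4^{k−1} + (10·6 − 24)6^{k−1} = 32·4^{k−1} + 36·6^{k−1} = 2·4^{k+1} + 6^{k+1}.
So the formula holds for k+1, and by strong induction u_m = 2·4^m + 6^m for all m ≥ 1.

u_m = 2·4^m + 6^m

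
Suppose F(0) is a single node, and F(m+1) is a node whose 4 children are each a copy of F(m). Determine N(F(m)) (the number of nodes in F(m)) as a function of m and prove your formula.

Claim: N(F(m)) = (4^{m+1} − 1)/3.

Base case: N(F(0)) = 1, and (4^{0+1} − 1)/3 = 1.
Assume N(F(j)) = (4^{j+1} − 1)/3.
Then N(F(j+1)) = 1 + 4N(F(j)) = 1 + 4·(4^{j+1} − 1)/3 = 1 + (4^{j+2} − 4)/3 = (3 + 4^{j+2} − 4)/3 = (4^{j+2} − 1)/3.
This completes the inductive step, so N(F(m)) = (4^{m+1} − 1)/3 for all m ≥ 0.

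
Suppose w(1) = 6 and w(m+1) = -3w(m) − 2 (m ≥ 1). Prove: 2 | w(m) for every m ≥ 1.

Base case: w(1) = 6 = 2·3, so 2 | w(1).
Assume 2 | w(k), so w(k) = 2t for some integer t.
Then w(k+1) = -3w(k) − 2 = -3·(2t) − 2 = 2(-3t − 1), so 2 | w(k+1).
By induction, 2 | w(m) for all m ≥ 1.

2 | w(m)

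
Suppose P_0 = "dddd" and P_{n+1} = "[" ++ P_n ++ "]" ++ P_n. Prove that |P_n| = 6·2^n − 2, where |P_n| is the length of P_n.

Base case: |P_0| = 4, and 6·2^0 − 2 = 4.
Assume |P_r| = 6·2^r − 2.
Then |P_{r+1}| = 1 + |P_r| + 1 + |P_r| = 2|P_r| + 2 = 2(6·2^r − 2) + 2 = 6·2^{r+1} − 4 + 2 = 6·2^{r+1} − 2.
Hence |P_n| = 6·2^n − 2 for every n ≥ 0, by induction.

|P_n| = 6·2^n − 2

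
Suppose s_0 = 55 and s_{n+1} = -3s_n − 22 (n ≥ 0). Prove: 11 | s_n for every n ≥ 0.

Base case: s_0 = 55 = 11·5, so 11 | s_0.
Assume 11 | s_k, so s_k = 11t for some integer t.
Then s_{k+1} = -3s_k − 22 = -3·(11t) − 22 = 11(-3t − 2), so 11 | s_{k+1}.
This completes the inductive step, so 11 | s_n for all n ≥ 0.

11 | s_n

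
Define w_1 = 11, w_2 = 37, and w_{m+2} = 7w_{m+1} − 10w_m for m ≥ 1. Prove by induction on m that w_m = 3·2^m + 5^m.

Base cases: w_1 = 11 and 3·2^1 + 5^1 = 11; w_2 = 37 and 3·2^2 + 5^2 = 37.
Assume w_j = 3·2^j + 5^j for all 1 ≤ j ≤ k, where k ≥ 2.
Then w_{k+1} = 7w_k − 10w_{k−1} = 7·(3·2^k + 5^k) − 10·(3·2^{k−1} + 5^{k−1}) = 3·(7·2 − 10)2^{k−1} + (7·5 − 10)5^{k−1} = 12·2^{k−1} + 25·5^{k−1} = 3·2^{k+1} + 5^{k+1}.
Hence w_m = 3·2^m + 5^m for every m ≥ 1, by strong induction.

w_m = 3·2^m + 5^m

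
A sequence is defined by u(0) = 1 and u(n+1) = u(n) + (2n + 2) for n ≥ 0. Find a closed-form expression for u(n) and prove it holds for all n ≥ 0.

Claim: u(n) = n^2 + n + 1.

Base case: u(0) = 1, and 0^2 + 0 + 1 = 1.
Assume u(r) = r^2 + r + 1.
Then u(r+1) = u(r) + (2r + 2) = (r^2 + r + 1) + (2r + 2) = r^2 + 3r + 3,
and (r+1)^2 + (r+1) + 1 = r^2 + 3r + 3.
This completes the inductive step, so u(n) = n^2 + n + 1 for all n ≥ 0.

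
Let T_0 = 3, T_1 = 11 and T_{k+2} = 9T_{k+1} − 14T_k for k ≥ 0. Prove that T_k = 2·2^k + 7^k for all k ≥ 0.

Base cases: T_0 = 3 and 2·2^0 + 7^0 = 3; T_1 = 11 and 2·2^1 + 7^1 = 11.
Assume T_j = 2·2^j + 7^j for all 0 ≤ j ≤ r, where r ≥ 1.
Then T_{r+1} = 9T_r − 14T_{r−1} = 9·(2·2^r + 7^r) − 14·(2·2^{r−1} + 7^{r−1}) = 2·(9·2 − 14)2^{r−1} + (9·7 − 14)7^{r−1} = 8·2^{r−1} + 49·7^{r−1} = 2·2^{r+1} + 7^{r+1}.
This completes the inductive step, so T_k = 2·2^k + 7^k for all k ≥ 0.

T_k = 2·2^k + 7^k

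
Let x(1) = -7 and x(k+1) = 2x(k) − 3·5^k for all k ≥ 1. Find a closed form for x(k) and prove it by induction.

Claim: x(k) = -2^k − 5^k.

Base case: x(1) = -7, and -2^1 − 5^1 = -2 − 5 = -7.
Assume x(j) = -2^j − 5^j for some j ≥ 1.
Then x(j+1) = 2x(j) − 3·5^j = 2·(-2^j − 5^j) − 3·5^j = -2^{j+1} − 2·5^j − 3·5^j = -2^{j+1} − 5·5^j = -2^{j+1} − 5^{j+1}.
By induction, x(k) = -2^k − 5^k for all k ≥ 1.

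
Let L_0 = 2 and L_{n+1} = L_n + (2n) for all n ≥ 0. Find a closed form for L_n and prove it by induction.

Claim: L_n = n^2 − n + 2.

Base case: L_0 = 2, and 0^2 − 0 + 2 = 2.
Assume L_j = j^2 − j + 2.
Then L_{j+1} = L_j + (2j) = (j^2 − j + 2) + (2j) = j^2 + j + 2,
and (j+1)^2 − (j+1) + 2 = j^2 + j + 2.
This completes the inductive step, so L_n = n^2 − n + 2 for all n ≥ 0.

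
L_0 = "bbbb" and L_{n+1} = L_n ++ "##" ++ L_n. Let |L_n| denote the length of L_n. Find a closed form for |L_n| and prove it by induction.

Claim: |L_n| = 6·2^n − 2.

Base case: |L_0| = 4, and 6·2^0 − 2 = 4.
Assume |L_r| = 6·2^r − 2.
Then |L_{r+1}| = |L_r| + 2 + |L_r| = 2|L_r| + 2 = 2(6·2^r − 2) + 2 = 6·2^{r+1} − 4 + 2 = 6·2^{r+1} − 2.
So the formula holds for r+1, and by induction |L_n| = 6·2^n − 2 for all n ≥ 0.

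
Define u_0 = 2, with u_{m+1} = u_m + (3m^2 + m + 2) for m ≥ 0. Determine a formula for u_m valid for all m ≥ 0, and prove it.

Claim: u_m = m^3 − m^2 + 2m + 2.

Base case: u_0 = 2, and 0^3 − 0^2 + 2·0 + 2 = 2.
Assume u_r = r^3 − r^2 + 2r + 2.
Then u_{r+1} = u_r + (3r^2 + r + 2) = (r^3 − r^2 + 2r + 2) + (3r^2 + r + 2) = r^3 + 2r^2 + 3r + 4,
and (r+1)^3 − (r+1)^2 + 2·(r+1) + 2 = r^3 + 2r^2 + 3r + 4.
This completes the inductive step, so u_m = m^3 − m^2 + 2m + 2 for all m ≥ 0.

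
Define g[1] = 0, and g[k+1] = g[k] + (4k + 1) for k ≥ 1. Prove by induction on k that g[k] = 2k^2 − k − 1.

Base case: g[1] = 0, and 2·1^2 − 1 − 1 = 0.
Assume g[j] = 2j^2 − j − 1.
Then g[j+1] = g[j] + (4j + 1) = (2j^2 − j − 1) + (4j + 1) = 2j^2 + 3j,
and 2·(j+1)^2 − (j+1) − 1 = 2j^2 + 3j.
This completes the inductive step, so g[k] = 2k^2 − k − 1 for all k ≥ 1.

g[k] = 2k^2 − k − 1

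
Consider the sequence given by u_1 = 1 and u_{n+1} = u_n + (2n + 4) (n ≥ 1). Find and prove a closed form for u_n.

Claim: u_n = n^2 + 3n − 3.

Base case: u_1 = 1, and 1^2 + 3·1 − 3 = 1.
Assume u_m = m^2 + 3m − 3.
Then u_{m+1} = u_m + (2m + 4) = (m^2 + 3m − 3) + (2m + 4) = m^2 + 5m + 1,
and (m+1)^2 + 3·(m+1) − 3 = m^2 + 5m + 1.
By induction, u_n = n^2 + 3n − 3 for all n ≥ 1.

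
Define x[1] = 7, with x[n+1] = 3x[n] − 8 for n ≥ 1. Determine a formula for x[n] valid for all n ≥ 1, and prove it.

Claim: x[n] = 3^n + 4.

Base case: x[1] = 7, and 3^1 + 4 = 3 + 4 = 7.
Assume x[j] = 3^j + 4 for some j ≥ 1.
Then x[j+1] = 3x[j] − 8 = 3·(3^j + 4) − 8 = 3^{j+1} + 12 − 8 = 3^{j+1} + 4.
So the formula holds for j+1, and by induction x[n] = 3^n + 4 for all n ≥ 1.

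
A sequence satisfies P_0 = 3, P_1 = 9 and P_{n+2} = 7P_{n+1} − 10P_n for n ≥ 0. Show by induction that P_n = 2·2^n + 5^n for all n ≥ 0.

Base cases: P_0 = 3 and 2·2^0 + 5^0 = 3; P_1 = 9 and 2·2^1 + 5^1 = 9.
Assume P_j = 2·2^j + 5^j for all 0 ≤ j ≤ k, where k ≥ 1.
Then P_{k+1} = 7P_k − 10P_{k−1} = 7·(2·2^k + 5^k) − 10·(2·2^{k−1} + 5^{k−1}) = 2·(7·2 − 10)2^{k−1} + (7·5 − 10)5^{k−1} = 8·2^{k−1} + 25·5^{k−1} = 2·2^{k+1} + 5^{k+1}.
This completes the inductive step, so P_n = 2·2^n + 5^n for all n ≥ 0.

P_n = 2·2^n + 5^n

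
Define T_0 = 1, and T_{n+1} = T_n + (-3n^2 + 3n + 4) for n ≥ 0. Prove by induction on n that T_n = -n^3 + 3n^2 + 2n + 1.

Base case: T_0 = 1, and -0^3 + 3·0^2 + 2·0 + 1 = 1.
Assume T_m = -m^3 + 3m^2 + 2m + 1.
Then T_{m+1} = T_m + (-3m^2 + 3m + 4) = (-m^3 + 3m^2 + 2m + 1) + (-3m^2 + 3m + 4) = -m^3 + 5m + 5,
and -(m+1)^3 + 3·(m+1)^2 + 2·(m+1) + 1 = -m^3 + 5m + 5.
This completes the inductive step, so T_n = -n^3 + 3n^2 + 2n + 1 for all n ≥ 0.

T_n = -n^3 + 3n^2 + 2n + 1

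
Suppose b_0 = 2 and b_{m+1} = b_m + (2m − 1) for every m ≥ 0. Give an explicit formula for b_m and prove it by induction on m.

Claim: b_m = m^2 − 2m + 2.

Base case: b_0 = 2, and 0^2 − 2·0 + 2 = 2.
Assume b_j = j^2 − 2j + 2.
Then b_{j+1} = b_j + (2j − 1) = (j^2 − 2j + 2) + (2j − 1) = j^2 + 1,
and (j+1)^2 − 2·(j+1) + 2 = j^2 + 1.
By induction, b_m = m^2 − 2m + 2 for all m ≥ 0.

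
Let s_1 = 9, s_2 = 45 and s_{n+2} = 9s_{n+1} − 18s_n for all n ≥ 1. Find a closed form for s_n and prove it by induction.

Claim: s_n = 3^n + 6^n.

Base cases: s_1 = 9 and 3^1 + 6^1 = 9; s_2 = 45 and 3^2 + 6^2 = 45.
Assume s_j = 3^j + 6^j for all 1 ≤ j ≤ k, where k ≥ 2.
Then s_{k+1} = 9s_k − 18s_{k−1} = 9·(3^k + 6^k) − 18·(3^{k−1} + 6^{k−1}) = (9·3 − 18)3^{k−1} + (9·6 − 18)6^{k−1} = 9·3^{k−1} + 36·6^{k−1} = 3^{k+1} + 6^{k+1}.
This completes the inductive step, so s_n = 3^n + 6^n for all n ≥ 1.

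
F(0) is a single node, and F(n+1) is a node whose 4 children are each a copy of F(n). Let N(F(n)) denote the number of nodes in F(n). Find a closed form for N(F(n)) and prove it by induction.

Claim: N(F(n)) = (4^{n+1} − 1)/3.

Base case: N(F(0)) = 1, and (4^{0+1} − 1)/3 = 1.
Assume N(F(m)) = (4^{m+1} − 1)/3.
Then N(F(m+1)) = 1 + 4N(F(m)) = 1 + 4·(4^{m+1} − 1)/3 = 1 + (4^{m+2} − 4)/3 = (3 + 4^{m+2} − 4)/3 = (4^{m+2} − 1)/3.
This completes the inductive step, so N(F(n)) = (4^{n+1} − 1)/3 for all n ≥ 0.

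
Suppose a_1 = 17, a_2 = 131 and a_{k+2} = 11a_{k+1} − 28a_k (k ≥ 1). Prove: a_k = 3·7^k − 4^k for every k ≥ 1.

Base cases: a_1 = 17 and 3·7^1 − 4^1 = 17; a_2 = 131 and 3·7^2 − 4^2 = 131.
Assume a_i = 3·7^i − 4^i for all 1 ≤ i ≤ j, where j ≥ 2.
Then a_{j+1} = 11a_j − 28a_{j−1} = 11·(3·7^j − 4^j) − 28·(3·7^{j−1} − 4^{j−1}) = 3·(11·7 − 28)7^{j−1} − (11·4 − 28)4^{j−1} = 147·7^{j−1} − 16·4^{j−1} = 3·7^{j+1} − 4^{j+1}.
By strong induction, a_k = 3·7^k − 4^k for all k ≥ 1.

a_k = 3·7^k − 4^k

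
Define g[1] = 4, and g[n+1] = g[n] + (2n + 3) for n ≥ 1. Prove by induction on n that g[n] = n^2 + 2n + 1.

Base case: g[1] = 4, and 1^2 + 2·1 + 1 = 4.
Assume g[k] = k^2 + 2k + 1.
Then g[k+1] = g[k] + (2k + 3) = (k^2 + 2k + 1) + (2k + 3) = k^2 + 4k + 4,
and (k+1)^2 + 2·(k+1) + 1 = k^2 + 4k + 4.
This completes the inductive step, so g[n] = n^2 + 2n + 1 for all n ≥ 1.

g[n] = n^2 + 2n + 1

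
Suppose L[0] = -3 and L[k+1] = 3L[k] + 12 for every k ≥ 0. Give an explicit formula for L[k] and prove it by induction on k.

Claim: L[k] = 3^{k+1} − 6.

Base case: L[0] = -3, and 3^{0+1} − 6 = 3 − 6 = -3.
Assume L[j] = 3^{j+1} − 6 for some j ≥ 0.
Then L[j+1] = 3L[j] + 12 = 3·(3^{j+1} − 6) + 12 = 3^{j+2} − 18 + 12 = 3^{j+2} − 6.
Hence L[k] = 3^{k+1} − 6 for every k ≥ 0, by induction.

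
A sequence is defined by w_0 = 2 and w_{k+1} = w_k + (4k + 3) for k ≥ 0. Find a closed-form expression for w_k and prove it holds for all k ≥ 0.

Claim: w_k = 2k^2 + k + 2.

Base case: w_0 = 2, and 2·0^2 + 0 + 2 = 2.
Assume w_m = 2m^2 + m + 2.
Then w_{m+1} = w_m + (4m + 3) = (2m^2 + m + 2) + (4m + 3) = 2m^2 + 5m + 5,
and 2·(m+1)^2 + (m+1) + 2 = 2m^2 + 5m + 5.
Hence w_k = 2k^2 + k + 2 for every k ≥ 0, by induction.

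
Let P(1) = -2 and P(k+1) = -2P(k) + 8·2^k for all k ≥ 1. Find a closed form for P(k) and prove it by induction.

Claim: P(k) = 3·(-2)^k + 2·2^k.

Base case: P(1) = -2, and 3·(-2)^1 + 2·2^1 = -6 + 4 = -2.
Assume P(r) = 3·(-2)^r + 2·2^r for some r ≥ 1.
Then P(r+1) = -2P(r) + 8·2^r = -2·(3·(-2)^r + 2·2^r) + 8·2^r = 3·(-2)^{r+1} − 4·2^r + 8·2^r = 3·(-2)^{r+1} + 4·2^r = 3·(-2)^{r+1} + 2·2^{r+1}.
This completes the inductive step, so P(k) = 3·(-2)^k + 2·2^k for all k ≥ 1.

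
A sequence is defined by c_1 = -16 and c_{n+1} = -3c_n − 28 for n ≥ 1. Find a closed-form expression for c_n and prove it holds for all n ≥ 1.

Claim: c_n = 3·(-3)^n − 7.

Base case: c_1 = -16, and 3·(-3)^1 − 7 = -9 − 7 = -16.
Assume c_r = 3·(-3)^r − 7 for some r ≥ 1.
Then c_{r+1} = -3c_r − 28 = -3·(3·(-3)^r − 7) − 28 = -9·(-3)^r + 21 − 28 = 3·(-3)^{r+1} − 7.
By induction, c_n = 3·(-3)^n − 7 for all n ≥ 1.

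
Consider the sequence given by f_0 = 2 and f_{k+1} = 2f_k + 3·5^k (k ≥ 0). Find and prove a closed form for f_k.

Claim: f_k = 2^k + 5^k.

Base case: f_0 = 2, and 2^0 + 5^0 = 1 + 1 = 2.
Assume f_m = 2^m + 5^m for some m ≥ 0.
Then f_{m+1} = 2f_m + 3·5^m = 2·(2^m + 5^m) + 3·5^m = 2^{m+1} + 2·5^m + 3·5^m = 2^{m+1} + 5·5^m = 2^{m+1} + 5^{m+1}.
Hence f_k = 2^k + 5^k for every k ≥ 0, by induction.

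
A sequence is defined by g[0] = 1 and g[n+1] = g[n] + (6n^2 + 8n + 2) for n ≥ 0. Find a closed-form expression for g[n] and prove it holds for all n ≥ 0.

Claim: g[n] = 2n^3 + n^2 − n + 1.

Base case: g[0] = 1, and 2·0^3 + 0^2 − 0 + 1 = 1.
Assume g[j] = 2j^3 + j^2 − j + 1.
Then g[j+1] = g[j] + (6j^2 + 8j + 2) = (2j^3 + j^2 − j + 1) + (6j^2 + 8j + 2) = 2j^3 + 7j^2 + 7j + 3,
and 2·(j+1)^3 + (j+1)^2 − (j+1) + 1 = 2j^3 + 7j^2 + 7j + 3.
This completes the inductive step, so g[n] = 2n^3 + n^2 − n + 1 for all n ≥ 0.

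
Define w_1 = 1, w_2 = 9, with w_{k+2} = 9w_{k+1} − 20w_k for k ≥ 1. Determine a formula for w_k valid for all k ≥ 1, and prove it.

Claim: w_k = -4^k + 5^k.

Base cases: w_1 = 1 and -4^1 + 5^1 = 1; w_2 = 9 and -4^2 + 5^2 = 9.
Assume w_i = -4^i + 5^i for all 1 ≤ i ≤ j, where j ≥ 2.
Then w_{j+1} = 9w_j − 20w_{j−1} = 9·(-4^j + 5^j) − 20·(-4^{j−1} + 5^{j−1}) = -(9·4 − 20)4^{j−1} + (9·5 − 20)5^{j−1} = -16·4^{j−1} + 25·5^{j−1} = -4^{j+1} + 5^{j+1}.
By strong induction, w_k = -4^k + 5^k for all k ≥ 1.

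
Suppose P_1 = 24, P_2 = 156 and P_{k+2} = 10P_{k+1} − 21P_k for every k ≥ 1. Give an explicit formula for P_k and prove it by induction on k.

Claim: P_k = 3·7^k + 3^k.

Base cases: P_1 = 24 and 3·7^1 + 3^1 = 24; P_2 = 156 and 3·7^2 + 3^2 = 156.
Assume P_i = 3·7^i + 3^i for all 1 ≤ i ≤ j, where j ≥ 2.
Then P_{j+1} = 10P_j − 21P_{j−1} = 10·(3·7^j + 3^j) − 21·(3·7^{j−1} + 3^{j−1}) = 3·(10·7 − 21)7^{j−1} + (10·3 − 21)3^{j−1} = 147·7^{j−1} + 9·3^{j−1} = 3·7^{j+1} + 3^{j+1}.
By strong induction, P_k = 3·7^k + 3^k for all k ≥ 1.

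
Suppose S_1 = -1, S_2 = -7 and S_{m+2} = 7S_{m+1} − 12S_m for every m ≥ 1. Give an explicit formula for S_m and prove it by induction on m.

Claim: S_m = -4^m + 3^m.

Base cases: S_1 = -1 and -4^1 + 3^1 = -1; S_2 = -7 and -4^2 + 3^2 = -7.
Assume S_i = -4^i + 3^i for all 1 ≤ i ≤ j, where j ≥ 2.
Then S_{j+1} = 7S_j − 12S_{j−1} = 7·(-4^j + 3^j) − 12·(-4^{j−1} + 3^{j−1}) = -(7·4 − 12)4^{j−1} + (7·3 − 12)3^{j−1} = -16·4^{j−1} + 9·3^{j−1} = -4^{j+1} + 3^{j+1}.
By strong induction, S_m = -4^m + 3^m for all m ≥ 1.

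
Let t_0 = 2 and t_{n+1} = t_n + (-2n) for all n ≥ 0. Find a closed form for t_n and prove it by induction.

Claim: t_n = -n^2 + n + 2.

Base case: t_0 = 2, and -0^2 + 0 + 2 = 2.
Assume t_r = -r^2 + r + 2.
Then t_{r+1} = t_r + (-2r) = (-r^2 + r + 2) + (-2r) = -r^2 − r + 2,
and -(r+1)^2 + (r+1) + 2 = -r^2 − r + 2.
By induction, t_n = -n^2 + n + 2 for all n ≥ 0.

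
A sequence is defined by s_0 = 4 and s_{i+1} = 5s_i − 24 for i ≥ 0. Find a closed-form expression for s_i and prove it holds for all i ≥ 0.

Claim: s_i = -2·5^i + 6.

Base case: s_0 = 4, and -2·5^0 + 6 = -2 + 6 = 4.
Assume s_m = -2·5^m + 6 for some m ≥ 0.
Then s_{m+1} = 5s_m − 24 = 5·(-2·5^m + 6) − 24 = -10·5^m + 30 − 24 = -2·5^{m+1} + 6.
This completes the inductive step, so s_i = -2·5^i + 6 for all i ≥ 0.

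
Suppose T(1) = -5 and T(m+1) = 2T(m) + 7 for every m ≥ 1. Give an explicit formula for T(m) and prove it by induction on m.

Claim: T(m) = 2^m − 7.

Base case: T(1) = -5, and 2^1 − 7 = 2 − 7 = -5.
Assume T(k) = 2^k − 7 for some k ≥ 1.
Then T(k+1) = 2T(k) + 7 = 2·(2^k − 7) + 7 = 2^{k+1} − 14 + 7 = 2^{k+1} − 7.
By induction, T(m) = 2^m − 7 for all m ≥ 1.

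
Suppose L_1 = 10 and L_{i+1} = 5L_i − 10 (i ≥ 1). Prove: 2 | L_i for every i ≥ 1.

Base case: L_1 = 10 = 2·5, so 2 | L_1.
Assume 2 | L_m, so L_m = 2t for some integer t.
Then L_{m+1} = 5L_m − 10 = 5·(2t) − 10 = 2(5t − 5), so 2 | L_{m+1}.
By induction, 2 | L_i for all i ≥ 1.

2 | L_i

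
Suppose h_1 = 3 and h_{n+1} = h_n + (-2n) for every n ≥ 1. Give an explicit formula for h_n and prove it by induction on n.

Claim: h_n = -n^2 + n + 3.

Base case: h_1 = 3, and -1^2 + 1 + 3 = 3.
Assume h_k = -k^2 + k + 3.
Then h_{k+1} = h_k + (-2k) = (-k^2 + k + 3) + (-2k) = -k^2 − k + 3,
and -(k+1)^2 + (k+1) + 3 = -k^2 − k + 3.
By induction, h_n = -n^2 + n + 3 for all n ≥ 1.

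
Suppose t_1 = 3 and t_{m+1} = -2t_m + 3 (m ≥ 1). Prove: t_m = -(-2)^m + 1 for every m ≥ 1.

Base case: t_1 = 3, and -(-2)^1 + 1 = 2 + 1 = 3.
Assume t_r = -(-2)^r + 1 for some r ≥ 1.
Then t_{r+1} = -2t_r + 3 = -2·(-(-2)^r + 1) + 3 = 2·(-2)^r − 2 + 3 = -(-2)^{r+1} + 1.
By induction, t_m = -(-2)^m + 1 for all m ≥ 1.

t_m = -(-2)^m + 1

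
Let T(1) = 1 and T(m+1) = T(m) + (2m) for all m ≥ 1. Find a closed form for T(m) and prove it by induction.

Claim: T(m) = m^2 − m + 1.

Base case: T(1) = 1, and 1^2 − 1 + 1 = 1.
Assume T(j) = j^2 − j + 1.
Then T(j+1) = T(j) + (2j) = (j^2 − j + 1) + (2j) = j^2 + j + 1,
and (j+1)^2 − (j+1) + 1 = j^2 + j + 1.
Hence T(m) = m^2 − m + 1 for every m ≥ 1, by induction.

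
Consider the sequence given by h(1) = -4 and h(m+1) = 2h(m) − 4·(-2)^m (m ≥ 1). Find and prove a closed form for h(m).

Claim: h(m) = -2^m + (-2)^m.

Base case: h(1) = -4, and -2^1 + (-2)^1 = -2 − 2 = -4.
Assume h(r) = -2^r + (-2)^r for some r ≥ 1.
Then h(r+1) = 2h(r) − 4·(-2)^r = 2·(-2^r + (-2)^r) − 4·(-2)^r = -2^{r+1} + 2·(-2)^r − 4·(-2)^r = -2^{r+1} − 2·(-2)^r = -2^{r+1} + (-2)^{r+1}.
This completes the inductive step, so h(m) = -2^m + (-2)^m for all m ≥ 1.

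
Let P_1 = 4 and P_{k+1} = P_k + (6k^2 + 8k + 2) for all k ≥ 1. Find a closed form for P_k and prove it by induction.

Claim: P_k = 2k^3 + k^2 − k + 2.

Base case: P_1 = 4, and 2·1^3 + 1^2 − 1 + 2 = 4.
Assume P_j = 2j^3 + j^2 − j + 2.
Then P_{j+1} = P_j + (6j^2 + 8j + 2) = (2j^3 + j^2 − j + 2) + (6j^2 + 8j + 2) = 2j^3 + 7j^2 + 7j + 4,
and 2·(j+1)^3 + (j+1)^2 − (j+1) + 2 = 2j^3 + 7j^2 + 7j + 4.
Hence P_k = 2k^3 + k^2 − k + 2 for every k ≥ 1, by induction.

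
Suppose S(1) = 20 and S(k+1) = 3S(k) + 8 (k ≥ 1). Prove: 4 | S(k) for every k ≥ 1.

Base case: S(1) = 20 = 4·5, so 4 | S(1).
Assume 4 | S(m), so S(m) = 4t for some integer t.
Then S(m+1) = 3S(m) + 8 = 3·(4t) + 8 = 4(3t + 2), so 4 | S(m+1).
So the property holds for m+1, and by induction 4 | S(k) for all k ≥ 1.

4 | S(k)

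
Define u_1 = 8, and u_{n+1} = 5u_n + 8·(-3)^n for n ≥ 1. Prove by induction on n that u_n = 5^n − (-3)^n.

Base case: u_1 = 8, and 5^1 − (-3)^1 = 5 + 3 = 8.
Assume u_m = 5^m − (-3)^m for some m ≥ 1.
Then u_{m+1} = 5u_m + 8·(-3)^m = 5·(5^m − (-3)^m) + 8·(-3)^m = 5^{m+1} − 5·(-3)^m + 8·(-3)^m = 5^{m+1} + 3·(-3)^m = 5^{m+1} − (-3)^{m+1}.
Hence u_n = 5^n − (-3)^n for every n ≥ 1, by induction.

u_n = 5^n − (-3)^n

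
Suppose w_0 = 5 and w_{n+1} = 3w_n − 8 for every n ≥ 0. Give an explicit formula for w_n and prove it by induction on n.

Claim: w_n = 3^n + 4.

Base case: w_0 = 5, and 3^0 + 4 = 1 + 4 = 5.
Assume w_m = 3^m + 4 for some m ≥ 0.
Then w_{m+1} = 3w_m − 8 = 3·(3^m + 4) − 8 = 3^{m+1} + 12 − 8 = 3^{m+1} + 4.
This completes the inductive step, so w_n = 3^n + 4 for all n ≥ 0.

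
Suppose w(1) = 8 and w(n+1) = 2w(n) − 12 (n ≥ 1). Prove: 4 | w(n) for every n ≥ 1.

Base case: w(1) = 8 = 4·2, so 4 | w(1).
Assume 4 | w(m), so w(m) = 4t for some integer t.
Then w(m+1) = 2w(m) − 12 = 2·(4t) − 12 = 4(2t − 3), so 4 | w(m+1).
Hence 4 | w(n) for every n ≥ 1, by induction.

4 | w(n)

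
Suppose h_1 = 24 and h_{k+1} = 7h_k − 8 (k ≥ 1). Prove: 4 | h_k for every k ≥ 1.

Base case: h_1 = 24 = 4·6, so 4 | h_1.
Assume 4 | h_j, so h_j = 4t for some integer t.
Then h_{j+1} = 7h_j − 8 = 7·(4t) − 8 = 4(7t − 2), so 4 | h_{j+1}.
So the property holds for j+1, and by induction 4 | h_k for all k ≥ 1.

4 | h_k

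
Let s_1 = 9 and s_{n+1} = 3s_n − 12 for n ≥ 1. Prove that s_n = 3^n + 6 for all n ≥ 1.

Base case: s_1 = 9, and 3^1 + 6 = 3 + 6 = 9.
Assume s_m = 3^m + 6 for some m ≥ 1.
Then s_{m+1} = 3s_m − 12 = 3·(3^m + 6) − 12 = 3^{m+1} + 18 − 12 = 3^{m+1} + 6.
Hence s_n = 3^n + 6 for every n ≥ 1, by induction.

s_n = 3^n + 6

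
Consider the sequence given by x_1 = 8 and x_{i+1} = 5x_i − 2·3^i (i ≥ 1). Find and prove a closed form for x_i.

Claim: x_i = 5^i + 3^i.

Base case: x_1 = 8, and 5^1 + 3^1 = 5 + 3 = 8.
Assume x_m = 5^m + 3^m for some m ≥ 1.
Then x_{m+1} = 5x_m − 2·3^m = 5·(5^m + 3^m) − 2·3^m = 5^{m+1} + 5·3^m − 2·3^m = 5^{m+1} + 3·3^m = 5^{m+1} + 3^{m+1}.
Hence x_i = 5^i + 3^i for every i ≥ 1, by induction.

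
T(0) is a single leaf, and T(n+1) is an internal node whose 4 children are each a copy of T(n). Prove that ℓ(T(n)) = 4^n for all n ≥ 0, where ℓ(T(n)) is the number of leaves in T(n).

Base case: ℓ(T(0)) = 1, and 4^0 = 1.
Assume ℓ(T(r)) = 4^r.
Then ℓ(T(r+1)) = 4·ℓ(T(r)) = 4·4^r = 4^{r+1}.
So the formula holds for r+1, and by induction ℓ(T(n)) = 4^n for all n ≥ 0.

ℓ(T(n)) = 4^n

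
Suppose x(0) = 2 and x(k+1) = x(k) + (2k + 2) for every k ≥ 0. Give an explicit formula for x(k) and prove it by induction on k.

Claim: x(k) = k^2 + k + 2.

Base case: x(0) = 2, and 0^2 + 0 + 2 = 2.
Assume x(r) = r^2 + r + 2.
Then x(r+1) = x(r) + (2r + 2) = (r^2 + r + 2) + (2r + 2) = r^2 + 3r + 4,
and (r+1)^2 + (r+1) + 2 = r^2 + 3r + 4.
This completes the inductive step, so x(k) = k^2 + k + 2 for all k ≥ 0.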